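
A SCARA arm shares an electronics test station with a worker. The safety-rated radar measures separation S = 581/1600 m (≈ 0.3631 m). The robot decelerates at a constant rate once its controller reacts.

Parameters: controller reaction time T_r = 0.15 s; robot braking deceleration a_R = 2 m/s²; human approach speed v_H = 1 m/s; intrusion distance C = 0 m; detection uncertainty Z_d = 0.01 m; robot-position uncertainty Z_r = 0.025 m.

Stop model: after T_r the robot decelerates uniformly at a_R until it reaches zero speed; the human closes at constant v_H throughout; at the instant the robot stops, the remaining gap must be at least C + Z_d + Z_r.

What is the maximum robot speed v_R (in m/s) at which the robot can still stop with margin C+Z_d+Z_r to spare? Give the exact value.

at the boundary: (1/4)·v² + (13/20)·v + (-57/320) = 0
  disc = (13/20)² − 4·(1/4)·(-57/320) = 961/1600 ; √disc = 31/40
  v_R = (−(13/20) + 31/40) / (2·(1/4)) = 1/4 m/s
check:
T_s = v_R/a_R = (1/4)/2 = 0.1250 s
robot covers v_R·T_r = 0.2500·0.1500 = 0.0375 m before braking
braking distance = 0.2500²/(2·2.0000) = 0.0156 m
human closes 1.0000·0.2750 = 0.2750 m
residual clearance needed = 0.0000+0.0100+0.0250 = 0.0350 m
sum ≈ 0.0375+0.0156+0.2750+0.0350 ≈ 0.3631 m = S ✓

v_R_max = 1/4 m/s = 0.2500 m/s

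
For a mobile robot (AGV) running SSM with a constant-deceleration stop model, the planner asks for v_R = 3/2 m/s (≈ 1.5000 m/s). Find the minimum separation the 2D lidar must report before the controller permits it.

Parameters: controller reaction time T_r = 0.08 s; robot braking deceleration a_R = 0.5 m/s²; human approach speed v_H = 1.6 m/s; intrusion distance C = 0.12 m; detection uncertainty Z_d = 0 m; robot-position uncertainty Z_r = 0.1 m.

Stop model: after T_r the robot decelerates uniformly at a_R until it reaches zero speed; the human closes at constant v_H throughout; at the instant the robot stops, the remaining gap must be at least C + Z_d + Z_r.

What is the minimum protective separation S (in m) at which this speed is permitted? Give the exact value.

stop time T_s = (3/2)/(1/2) = 3.0000 s
robot covers v_R·T_r = 1.5000·0.0800 = 0.1200 m before braking
robot covers 1.5000·3.0000 − ½·0.5000·3.0000² = 2.2500 m while stopping
human closes 1.6000·3.0800 = 4.9280 m
C+Z_d+Z_r = 0.1200+0.0000+0.1000 = 0.2200 m
S_min ≈ 0.1200+2.2500+4.9280+0.2200  ⇒  S_min = 3759/500 m

S_min = 3759/500 m = 7.5180 m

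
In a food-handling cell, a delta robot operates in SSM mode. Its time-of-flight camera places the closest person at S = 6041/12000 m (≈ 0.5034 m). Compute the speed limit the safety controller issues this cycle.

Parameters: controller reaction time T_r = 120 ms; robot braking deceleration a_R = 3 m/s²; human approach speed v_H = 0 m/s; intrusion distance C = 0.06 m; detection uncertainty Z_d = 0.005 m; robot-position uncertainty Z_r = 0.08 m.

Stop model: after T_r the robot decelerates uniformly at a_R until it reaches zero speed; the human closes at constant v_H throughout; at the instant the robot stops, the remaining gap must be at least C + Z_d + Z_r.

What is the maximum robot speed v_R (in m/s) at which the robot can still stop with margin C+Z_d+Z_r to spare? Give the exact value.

v_R_max = 23/20 m/s = 1.1500 m/s

at the boundary: (1/6)·v² + (3/25)·v + (-4301/12000) = 0
  disc = (3/25)² − 4·(1/6)·(-4301/12000) = 22801/90000 ; √disc = 151/300
  v_R = (−(3/25) + 151/300) / (2·(1/6)) = 23/20 m/s
check:
T_s = v_R/a_R = (23/20)/3 = 0.3833 s
reaction-phase robot travel = 1.1500·0.1200 = 0.1380 m
braking distance = 1.1500²/(2·3.0000) = 0.2204 m
person approaches 0.0000·(0.1200+0.3833) = 0.0000 m
residual clearance needed = 0.0600+0.0050+0.0800 = 0.1450 m
sum ≈ 0.1380+0.2204+0.0000+0.1450 ≈ 0.5034 m = S ✓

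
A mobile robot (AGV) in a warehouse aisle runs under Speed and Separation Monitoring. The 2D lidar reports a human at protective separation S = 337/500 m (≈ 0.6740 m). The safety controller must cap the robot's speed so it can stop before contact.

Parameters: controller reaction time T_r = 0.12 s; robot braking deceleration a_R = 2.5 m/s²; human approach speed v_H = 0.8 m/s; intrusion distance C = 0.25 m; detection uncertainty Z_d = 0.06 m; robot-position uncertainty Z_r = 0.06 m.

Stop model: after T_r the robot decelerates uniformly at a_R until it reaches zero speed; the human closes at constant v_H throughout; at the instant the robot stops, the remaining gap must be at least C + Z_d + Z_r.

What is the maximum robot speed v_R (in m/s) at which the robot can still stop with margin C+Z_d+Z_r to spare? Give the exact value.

v_R_max = 2/5 m/s = 0.4000 m/s

collect terms ⇒ (1/5)·v_R² + (11/25)·v_R + (-26/125) = 0
  disc = (11/25)² − 4·(1/5)·(-26/125) = 9/25 ; √disc = 3/5
  v_R = (−(11/25) + 3/5) / (2·(1/5)) = 2/5 m/s
check:
stop time T_s = (2/5)/(5/2) = 0.1600 s
robot covers v_R·T_r = 0.4000·0.1200 = 0.0480 m before braking
braking distance = 0.4000²/(2·2.5000) = 0.0320 m
person approaches 0.8000·(0.1200+0.1600) = 0.2240 m
C+Z_d+Z_r = 0.2500+0.0600+0.0600 = 0.3700 m
sum ≈ 0.0480+0.0320+0.2240+0.3700 ≈ 0.6740 m = S ✓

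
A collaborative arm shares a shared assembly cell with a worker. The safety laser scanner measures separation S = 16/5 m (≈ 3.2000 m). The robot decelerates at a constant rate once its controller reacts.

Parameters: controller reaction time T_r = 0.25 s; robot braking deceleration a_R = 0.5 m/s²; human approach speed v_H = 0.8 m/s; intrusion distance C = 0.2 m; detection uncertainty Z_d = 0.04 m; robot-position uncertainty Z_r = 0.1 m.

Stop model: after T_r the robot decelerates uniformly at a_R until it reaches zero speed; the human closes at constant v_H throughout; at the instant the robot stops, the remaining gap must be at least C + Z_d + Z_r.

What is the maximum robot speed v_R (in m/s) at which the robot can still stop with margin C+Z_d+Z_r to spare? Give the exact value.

collect terms ⇒ (1)·v_R² + (37/20)·v_R + (-133/50) = 0
  disc = (37/20)² − 4·(1)·(-133/50) = 225/16 ; √disc = 15/4
  v_R = (−(37/20) + 15/4) / (2·(1)) = 19/20 m/s
check:
stop time T_s = (19/20)/(1/2) = 1.9000 s
robot in T_r: 0.9500·0.2500 = 0.2375 m
robot covers 0.9500·1.9000 − ½·0.5000·1.9000² = 0.9025 m while stopping
human over T_r+T_s: 0.8000·(0.2500+1.9000) = 1.7200 m
residual clearance needed = 0.2000+0.0400+0.1000 = 0.3400 m
sum ≈ 0.2375+0.9025+1.7200+0.3400 ≈ 3.2000 m = S ✓

v_R_max = 19/20 m/s = 0.9500 m/s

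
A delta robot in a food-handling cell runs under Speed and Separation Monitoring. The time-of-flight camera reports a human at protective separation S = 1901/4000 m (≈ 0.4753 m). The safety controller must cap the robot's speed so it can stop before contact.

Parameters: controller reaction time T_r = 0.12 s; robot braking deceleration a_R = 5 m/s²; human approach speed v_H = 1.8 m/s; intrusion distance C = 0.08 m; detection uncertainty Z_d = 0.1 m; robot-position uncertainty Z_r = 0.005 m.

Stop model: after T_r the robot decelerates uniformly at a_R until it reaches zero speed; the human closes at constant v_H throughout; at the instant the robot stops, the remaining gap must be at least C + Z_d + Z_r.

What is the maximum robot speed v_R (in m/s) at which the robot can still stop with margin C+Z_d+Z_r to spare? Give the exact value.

quadratic (1/10)·v² + (12/25)·v + (-297/4000) = 0
  disc = (12/25)² − 4·(1/10)·(-297/4000) = 2601/10000 ; √disc = 51/100
  v_R = (−(12/25) + 51/100) / (2·(1/10)) = 3/20 m/s
check:
braking lasts T_s = (3/20)/5 = 0.0300 s
reaction-phase robot travel = 0.1500·0.1200 = 0.0180 m
robot covers 0.1500·0.0300 − ½·5.0000·0.0300² = 0.0022 m while stopping
human closes 1.8000·0.1500 = 0.2700 m
margins: 0.0800+0.1000+0.0050 = 0.1850 m
sum ≈ 0.0180+0.0022+0.2700+0.1850 ≈ 0.4753 m = S ✓

v_R_max = 3/20 m/s = 0.1500 m/s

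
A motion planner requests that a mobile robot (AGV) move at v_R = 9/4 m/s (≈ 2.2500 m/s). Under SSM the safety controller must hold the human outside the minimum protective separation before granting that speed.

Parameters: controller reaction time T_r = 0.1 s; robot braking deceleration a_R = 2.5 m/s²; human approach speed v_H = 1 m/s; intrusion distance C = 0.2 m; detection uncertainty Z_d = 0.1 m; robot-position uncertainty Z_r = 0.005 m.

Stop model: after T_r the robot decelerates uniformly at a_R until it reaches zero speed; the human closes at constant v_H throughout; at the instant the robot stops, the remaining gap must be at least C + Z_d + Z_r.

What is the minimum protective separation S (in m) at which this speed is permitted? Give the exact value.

stop time T_s = (9/4)/(5/2) = 0.9000 s
robot covers v_R·T_r = 2.2500·0.1000 = 0.2250 m before braking
braking distance = 2.2500²/(2·2.5000) = 1.0125 m
human closes 1.0000·1.0000 = 1.0000 m
margins: 0.2000+0.1000+0.0050 = 0.3050 m
S_min ≈ 0.2250+1.0125+1.0000+0.3050  ⇒  S_min = 1017/400 m

S_min = 1017/400 m = 2.5425 m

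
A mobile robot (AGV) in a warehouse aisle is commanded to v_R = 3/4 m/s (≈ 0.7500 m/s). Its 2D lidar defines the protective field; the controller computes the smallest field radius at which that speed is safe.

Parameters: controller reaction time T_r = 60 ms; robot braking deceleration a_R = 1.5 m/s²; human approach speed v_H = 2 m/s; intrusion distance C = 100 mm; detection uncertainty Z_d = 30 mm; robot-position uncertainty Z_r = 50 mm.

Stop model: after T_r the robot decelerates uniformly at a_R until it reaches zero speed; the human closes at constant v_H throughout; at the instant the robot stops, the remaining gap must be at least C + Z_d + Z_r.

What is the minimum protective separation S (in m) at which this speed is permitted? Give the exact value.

S_min = 613/400 m = 1.5325 m

stop time T_s = (3/4)/(3/2) = 0.5000 s
robot covers v_R·T_r = 0.7500·0.0600 = 0.0450 m before braking
robot under decel: 0.7500²/(2·1.5000) = 0.1875 m
human closes 2.0000·0.5600 = 1.1200 m
C+Z_d+Z_r = 0.1000+0.0300+0.0500 = 0.1800 m
S_min ≈ 0.0450+0.1875+1.1200+0.1800  ⇒  S_min = 613/400 m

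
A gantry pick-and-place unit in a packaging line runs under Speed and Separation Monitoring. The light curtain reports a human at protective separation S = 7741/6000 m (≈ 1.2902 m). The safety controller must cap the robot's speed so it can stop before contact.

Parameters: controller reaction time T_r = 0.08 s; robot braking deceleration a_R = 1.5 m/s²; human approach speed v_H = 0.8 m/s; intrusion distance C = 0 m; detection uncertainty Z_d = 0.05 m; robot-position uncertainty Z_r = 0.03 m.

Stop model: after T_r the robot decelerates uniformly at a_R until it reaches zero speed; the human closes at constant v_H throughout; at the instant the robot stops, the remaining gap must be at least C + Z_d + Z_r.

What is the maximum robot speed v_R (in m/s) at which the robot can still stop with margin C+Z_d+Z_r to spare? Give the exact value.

collect terms ⇒ (1/3)·v_R² + (46/75)·v_R + (-6877/6000) = 0
  disc = (46/75)² − 4·(1/3)·(-6877/6000) = 4761/2500 ; √disc = 69/50
  v_R = (−(46/75) + 69/50) / (2·(1/3)) = 23/20 m/s
check:
stop time T_s = (23/20)/(3/2) = 0.7667 s
robot covers v_R·T_r = 1.1500·0.0800 = 0.0920 m before braking
braking distance = 1.1500²/(2·1.5000) = 0.4408 m
human over T_r+T_s: 0.8000·(0.0800+0.7667) = 0.6773 m
margins: 0.0000+0.0500+0.0300 = 0.0800 m
sum ≈ 0.0920+0.4408+0.6773+0.0800 ≈ 1.2902 m = S ✓

v_R_max = 23/20 m/s = 1.1500 m/s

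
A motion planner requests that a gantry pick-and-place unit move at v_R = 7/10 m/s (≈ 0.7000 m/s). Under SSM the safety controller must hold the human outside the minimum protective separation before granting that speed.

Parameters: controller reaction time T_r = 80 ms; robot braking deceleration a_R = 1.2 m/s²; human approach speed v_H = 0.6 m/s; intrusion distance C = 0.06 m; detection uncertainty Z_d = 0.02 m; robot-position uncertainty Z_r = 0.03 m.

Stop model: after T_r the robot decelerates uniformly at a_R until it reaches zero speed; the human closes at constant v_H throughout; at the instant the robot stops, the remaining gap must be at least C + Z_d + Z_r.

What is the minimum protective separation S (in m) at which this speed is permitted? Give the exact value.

S_min = 4609/6000 m = 0.7682 m

stop time T_s = (7/10)/(6/5) = 0.5833 s
robot in T_r: 0.7000·0.0800 = 0.0560 m
robot covers 0.7000·0.5833 − ½·1.2000·0.5833² = 0.2042 m while stopping
human over T_r+T_s: 0.6000·(0.0800+0.5833) = 0.3980 m
margins: 0.0600+0.0200+0.0300 = 0.1100 m
S_min ≈ 0.0560+0.2042+0.3980+0.1100  ⇒  S_min = 4609/6000 m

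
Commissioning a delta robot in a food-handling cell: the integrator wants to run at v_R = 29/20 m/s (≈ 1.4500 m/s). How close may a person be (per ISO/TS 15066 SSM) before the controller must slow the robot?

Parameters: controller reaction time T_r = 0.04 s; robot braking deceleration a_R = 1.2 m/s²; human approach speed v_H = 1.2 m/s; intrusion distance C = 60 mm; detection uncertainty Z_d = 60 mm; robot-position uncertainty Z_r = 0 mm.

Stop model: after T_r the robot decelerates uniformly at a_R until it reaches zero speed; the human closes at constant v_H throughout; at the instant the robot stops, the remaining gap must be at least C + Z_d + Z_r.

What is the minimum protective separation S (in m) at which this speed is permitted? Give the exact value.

stop time T_s = (29/20)/(6/5) = 1.2083 s
reaction-phase robot travel = 1.4500·0.0400 = 0.0580 m
braking distance = 1.4500²/(2·1.2000) = 0.8760 m
human over T_r+T_s: 1.2000·(0.0400+1.2083) = 1.4980 m
residual clearance needed = 0.0600+0.0600+0.0000 = 0.1200 m
S_min ≈ 0.0580+0.8760+1.4980+0.1200  ⇒  S_min = 61249/24000 m

S_min = 61249/24000 m = 2.5520 m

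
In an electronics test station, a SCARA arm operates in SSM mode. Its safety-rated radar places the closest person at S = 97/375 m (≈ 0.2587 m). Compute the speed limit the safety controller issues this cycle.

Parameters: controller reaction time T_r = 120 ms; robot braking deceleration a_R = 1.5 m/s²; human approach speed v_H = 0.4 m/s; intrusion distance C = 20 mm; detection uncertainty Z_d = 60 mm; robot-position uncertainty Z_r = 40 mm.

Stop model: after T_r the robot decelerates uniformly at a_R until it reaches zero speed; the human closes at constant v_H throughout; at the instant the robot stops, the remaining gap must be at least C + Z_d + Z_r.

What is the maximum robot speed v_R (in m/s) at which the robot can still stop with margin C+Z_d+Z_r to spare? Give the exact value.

at the boundary: (1/3)·v² + (29/75)·v + (-34/375) = 0
  disc = (29/75)² − 4·(1/3)·(-34/375) = 169/625 ; √disc = 13/25
  v_R = (−(29/75) + 13/25) / (2·(1/3)) = 1/5 m/s
check:
braking lasts T_s = (1/5)/(3/2) = 0.1333 s
robot in T_r: 0.2000·0.1200 = 0.0240 m
braking distance = 0.2000²/(2·1.5000) = 0.0133 m
human closes 0.4000·0.2533 = 0.1013 m
C+Z_d+Z_r = 0.0200+0.0600+0.0400 = 0.1200 m
sum ≈ 0.0240+0.0133+0.1013+0.1200 ≈ 0.2587 m = S ✓

v_R_max = 1/5 m/s = 0.2000 m/s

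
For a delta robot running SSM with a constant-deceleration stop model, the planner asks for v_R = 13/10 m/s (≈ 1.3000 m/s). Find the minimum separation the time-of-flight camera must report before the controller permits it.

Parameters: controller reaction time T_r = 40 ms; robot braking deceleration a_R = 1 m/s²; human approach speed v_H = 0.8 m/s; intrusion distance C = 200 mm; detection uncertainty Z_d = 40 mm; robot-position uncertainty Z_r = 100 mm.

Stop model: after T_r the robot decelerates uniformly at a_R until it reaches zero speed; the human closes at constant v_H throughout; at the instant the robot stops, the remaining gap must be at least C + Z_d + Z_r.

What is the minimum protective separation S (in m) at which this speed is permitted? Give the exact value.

braking lasts T_s = (13/10)/1 = 1.3000 s
robot covers v_R·T_r = 1.3000·0.0400 = 0.0520 m before braking
braking distance = 1.3000²/(2·1.0000) = 0.8450 m
person approaches 0.8000·(0.0400+1.3000) = 1.0720 m
margins: 0.2000+0.0400+0.1000 = 0.3400 m
S_min ≈ 0.0520+0.8450+1.0720+0.3400  ⇒  S_min = 2309/1000 m

S_min = 2309/1000 m = 2.3090 m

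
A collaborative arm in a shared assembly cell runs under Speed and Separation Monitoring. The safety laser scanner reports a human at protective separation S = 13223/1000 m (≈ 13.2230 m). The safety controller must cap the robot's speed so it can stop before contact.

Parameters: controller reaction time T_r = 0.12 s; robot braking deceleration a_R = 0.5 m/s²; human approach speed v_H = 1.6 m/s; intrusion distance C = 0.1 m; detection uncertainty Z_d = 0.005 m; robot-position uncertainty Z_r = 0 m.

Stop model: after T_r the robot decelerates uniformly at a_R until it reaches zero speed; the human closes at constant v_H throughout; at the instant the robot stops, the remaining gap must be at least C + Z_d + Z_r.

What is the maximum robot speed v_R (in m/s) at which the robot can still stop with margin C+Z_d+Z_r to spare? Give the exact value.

v_R_max = 23/10 m/s = 2.3000 m/s

at the boundary: (1)·v² + (83/25)·v + (-6463/500) = 0
  disc = (83/25)² − 4·(1)·(-6463/500) = 39204/625 ; √disc = 198/25
  v_R = (−(83/25) + 198/25) / (2·(1)) = 23/10 m/s
check:
stop time T_s = (23/10)/(1/2) = 4.6000 s
robot covers v_R·T_r = 2.3000·0.1200 = 0.2760 m before braking
robot covers 2.3000·4.6000 − ½·0.5000·4.6000² = 5.2900 m while stopping
human closes 1.6000·4.7200 = 7.5520 m
margins: 0.1000+0.0050+0.0000 = 0.1050 m
sum ≈ 0.2760+5.2900+7.5520+0.1050 ≈ 13.2230 m = S ✓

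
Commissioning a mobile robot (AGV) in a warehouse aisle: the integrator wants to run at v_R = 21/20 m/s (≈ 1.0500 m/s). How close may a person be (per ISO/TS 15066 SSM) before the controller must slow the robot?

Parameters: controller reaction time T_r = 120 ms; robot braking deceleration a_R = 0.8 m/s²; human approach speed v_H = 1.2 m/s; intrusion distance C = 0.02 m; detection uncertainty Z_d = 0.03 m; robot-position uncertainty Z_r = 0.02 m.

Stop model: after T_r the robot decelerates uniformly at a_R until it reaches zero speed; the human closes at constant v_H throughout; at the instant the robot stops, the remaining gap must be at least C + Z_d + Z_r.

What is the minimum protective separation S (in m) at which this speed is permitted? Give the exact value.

T_s = v_R/a_R = (21/20)/(4/5) = 1.3125 s
robot in T_r: 1.0500·0.1200 = 0.1260 m
robot covers 1.0500·1.3125 − ½·0.8000·1.3125² = 0.6891 m while stopping
human closes 1.2000·1.4325 = 1.7190 m
residual clearance needed = 0.0200+0.0300+0.0200 = 0.0700 m
S_min ≈ 0.1260+0.6891+1.7190+0.0700  ⇒  S_min = 8333/3200 m

S_min = 8333/3200 m = 2.6041 m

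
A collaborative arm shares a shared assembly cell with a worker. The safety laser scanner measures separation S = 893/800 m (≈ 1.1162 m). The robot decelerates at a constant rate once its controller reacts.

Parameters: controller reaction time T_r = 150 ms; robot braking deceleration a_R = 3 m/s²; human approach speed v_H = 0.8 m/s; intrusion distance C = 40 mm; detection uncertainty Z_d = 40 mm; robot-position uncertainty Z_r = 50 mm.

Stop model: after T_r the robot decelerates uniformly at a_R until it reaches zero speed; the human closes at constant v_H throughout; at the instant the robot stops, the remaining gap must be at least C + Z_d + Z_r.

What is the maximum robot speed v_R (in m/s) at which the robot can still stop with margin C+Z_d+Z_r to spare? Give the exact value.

v_R_max = 27/20 m/s = 1.3500 m/s

quadratic (1/6)·v² + (5/12)·v + (-693/800) = 0
  disc = (5/12)² − 4·(1/6)·(-693/800) = 169/225 ; √disc = 13/15
  v_R = (−(5/12) + 13/15) / (2·(1/6)) = 27/20 m/s
check:
stop time T_s = (27/20)/3 = 0.4500 s
robot covers v_R·T_r = 1.3500·0.1500 = 0.2025 m before braking
robot under decel: 1.3500²/(2·3.0000) = 0.3038 m
human closes 0.8000·0.6000 = 0.4800 m
C+Z_d+Z_r = 0.0400+0.0400+0.0500 = 0.1300 m
sum ≈ 0.2025+0.3038+0.4800+0.1300 ≈ 1.1162 m = S ✓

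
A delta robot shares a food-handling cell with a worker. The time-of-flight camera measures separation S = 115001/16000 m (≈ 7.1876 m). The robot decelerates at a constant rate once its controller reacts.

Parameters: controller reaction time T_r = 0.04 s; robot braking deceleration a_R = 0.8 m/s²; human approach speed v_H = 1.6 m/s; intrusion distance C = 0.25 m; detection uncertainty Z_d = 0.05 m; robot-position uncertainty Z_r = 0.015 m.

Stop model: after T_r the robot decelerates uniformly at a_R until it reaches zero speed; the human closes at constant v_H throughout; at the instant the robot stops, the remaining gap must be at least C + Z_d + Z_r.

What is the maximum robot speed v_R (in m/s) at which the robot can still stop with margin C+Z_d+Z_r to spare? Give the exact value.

v_R_max = 41/20 m/s = 2.0500 m/s

at the boundary: (5/8)·v² + (51/25)·v + (-108937/16000) = 0
  disc = (51/25)² − 4·(5/8)·(-108937/16000) = 3389281/160000 ; √disc = 1841/400
  v_R = (−(51/25) + 1841/400) / (2·(5/8)) = 41/20 m/s
check:
T_s = v_R/a_R = (41/20)/(4/5) = 2.5625 s
reaction-phase robot travel = 2.0500·0.0400 = 0.0820 m
braking distance = 2.0500²/(2·0.8000) = 2.6266 m
human closes 1.6000·2.6025 = 4.1640 m
margins: 0.2500+0.0500+0.0150 = 0.3150 m
sum ≈ 0.0820+2.6266+4.1640+0.3150 ≈ 7.1876 m = S ✓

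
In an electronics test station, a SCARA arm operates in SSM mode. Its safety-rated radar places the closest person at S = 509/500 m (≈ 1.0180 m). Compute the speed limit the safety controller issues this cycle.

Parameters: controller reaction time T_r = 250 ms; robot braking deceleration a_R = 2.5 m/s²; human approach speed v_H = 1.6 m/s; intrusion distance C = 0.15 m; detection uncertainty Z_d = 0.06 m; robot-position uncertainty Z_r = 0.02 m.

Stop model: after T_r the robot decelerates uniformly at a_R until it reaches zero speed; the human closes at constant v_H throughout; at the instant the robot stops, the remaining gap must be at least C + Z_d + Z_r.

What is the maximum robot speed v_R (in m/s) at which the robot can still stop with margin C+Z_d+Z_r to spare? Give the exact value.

at the boundary: (1/5)·v² + (89/100)·v + (-97/250) = 0
  disc = (89/100)² − 4·(1/5)·(-97/250) = 441/400 ; √disc = 21/20
  v_R = (−(89/100) + 21/20) / (2·(1/5)) = 2/5 m/s
check:
T_s = v_R/a_R = (2/5)/(5/2) = 0.1600 s
reaction-phase robot travel = 0.4000·0.2500 = 0.1000 m
robot under decel: 0.4000²/(2·2.5000) = 0.0320 m
human closes 1.6000·0.4100 = 0.6560 m
margins: 0.1500+0.0600+0.0200 = 0.2300 m
sum ≈ 0.1000+0.0320+0.6560+0.2300 ≈ 1.0180 m = S ✓

v_R_max = 2/5 m/s = 0.4000 m/s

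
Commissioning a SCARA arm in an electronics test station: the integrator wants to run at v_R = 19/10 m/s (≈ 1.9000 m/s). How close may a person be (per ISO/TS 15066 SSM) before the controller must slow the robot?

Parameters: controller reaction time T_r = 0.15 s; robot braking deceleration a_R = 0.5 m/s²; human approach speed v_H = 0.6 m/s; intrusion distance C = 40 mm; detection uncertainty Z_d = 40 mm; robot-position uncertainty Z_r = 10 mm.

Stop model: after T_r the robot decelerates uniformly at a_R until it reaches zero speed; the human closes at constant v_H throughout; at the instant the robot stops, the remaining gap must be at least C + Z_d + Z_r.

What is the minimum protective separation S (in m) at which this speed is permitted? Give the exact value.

T_s = v_R/a_R = (19/10)/(1/2) = 3.8000 s
reaction-phase robot travel = 1.9000·0.1500 = 0.2850 m
robot under decel: 1.9000²/(2·0.5000) = 3.6100 m
human closes 0.6000·3.9500 = 2.3700 m
residual clearance needed = 0.0400+0.0400+0.0100 = 0.0900 m
S_min ≈ 0.2850+3.6100+2.3700+0.0900  ⇒  S_min = 1271/200 m

S_min = 1271/200 m = 6.3550 m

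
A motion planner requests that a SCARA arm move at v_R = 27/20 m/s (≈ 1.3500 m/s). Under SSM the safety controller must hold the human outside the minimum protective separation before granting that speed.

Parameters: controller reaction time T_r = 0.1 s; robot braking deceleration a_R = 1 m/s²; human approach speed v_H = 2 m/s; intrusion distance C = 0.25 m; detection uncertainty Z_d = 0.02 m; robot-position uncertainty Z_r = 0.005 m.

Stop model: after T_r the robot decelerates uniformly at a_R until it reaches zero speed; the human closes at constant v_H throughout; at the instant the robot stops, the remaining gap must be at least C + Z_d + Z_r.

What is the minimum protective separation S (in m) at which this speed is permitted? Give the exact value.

S_min = 3377/800 m = 4.2213 m

braking lasts T_s = (27/20)/1 = 1.3500 s
robot in T_r: 1.3500·0.1000 = 0.1350 m
braking distance = 1.3500²/(2·1.0000) = 0.9113 m
person approaches 2.0000·(0.1000+1.3500) = 2.9000 m
C+Z_d+Z_r = 0.2500+0.0200+0.0050 = 0.2750 m
S_min ≈ 0.1350+0.9113+2.9000+0.2750  ⇒  S_min = 3377/800 m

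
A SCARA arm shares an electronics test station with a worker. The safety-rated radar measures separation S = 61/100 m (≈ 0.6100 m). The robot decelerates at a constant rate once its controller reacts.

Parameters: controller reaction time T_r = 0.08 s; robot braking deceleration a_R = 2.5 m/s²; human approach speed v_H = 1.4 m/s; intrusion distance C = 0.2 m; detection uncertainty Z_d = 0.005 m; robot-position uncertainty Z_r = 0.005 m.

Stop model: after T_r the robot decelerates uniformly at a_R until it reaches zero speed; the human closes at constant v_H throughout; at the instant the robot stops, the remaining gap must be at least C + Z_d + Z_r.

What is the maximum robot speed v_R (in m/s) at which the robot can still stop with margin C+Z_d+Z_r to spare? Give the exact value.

v_R_max = 2/5 m/s = 0.4000 m/s

quadratic (1/5)·v² + (16/25)·v + (-36/125) = 0
  disc = (16/25)² − 4·(1/5)·(-36/125) = 16/25 ; √disc = 4/5
  v_R = (−(16/25) + 4/5) / (2·(1/5)) = 2/5 m/s
check:
stop time T_s = (2/5)/(5/2) = 0.1600 s
robot covers v_R·T_r = 0.4000·0.0800 = 0.0320 m before braking
braking distance = 0.4000²/(2·2.5000) = 0.0320 m
person approaches 1.4000·(0.0800+0.1600) = 0.3360 m
C+Z_d+Z_r = 0.2000+0.0050+0.0050 = 0.2100 m
sum ≈ 0.0320+0.0320+0.3360+0.2100 ≈ 0.6100 m = S ✓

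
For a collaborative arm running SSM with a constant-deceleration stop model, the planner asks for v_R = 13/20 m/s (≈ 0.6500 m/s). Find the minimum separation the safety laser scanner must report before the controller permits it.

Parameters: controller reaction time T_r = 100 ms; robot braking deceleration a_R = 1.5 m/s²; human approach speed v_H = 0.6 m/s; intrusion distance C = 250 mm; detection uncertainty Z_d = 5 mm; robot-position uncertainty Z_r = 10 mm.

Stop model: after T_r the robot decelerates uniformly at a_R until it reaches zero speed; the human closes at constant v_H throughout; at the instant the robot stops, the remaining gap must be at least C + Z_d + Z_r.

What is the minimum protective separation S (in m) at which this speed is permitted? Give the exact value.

S_min = 949/1200 m = 0.7908 m

braking lasts T_s = (13/20)/(3/2) = 0.4333 s
robot in T_r: 0.6500·0.1000 = 0.0650 m
robot under decel: 0.6500²/(2·1.5000) = 0.1408 m
human closes 0.6000·0.5333 = 0.3200 m
margins: 0.2500+0.0050+0.0100 = 0.2650 m
S_min ≈ 0.0650+0.1408+0.3200+0.2650  ⇒  S_min = 949/1200 m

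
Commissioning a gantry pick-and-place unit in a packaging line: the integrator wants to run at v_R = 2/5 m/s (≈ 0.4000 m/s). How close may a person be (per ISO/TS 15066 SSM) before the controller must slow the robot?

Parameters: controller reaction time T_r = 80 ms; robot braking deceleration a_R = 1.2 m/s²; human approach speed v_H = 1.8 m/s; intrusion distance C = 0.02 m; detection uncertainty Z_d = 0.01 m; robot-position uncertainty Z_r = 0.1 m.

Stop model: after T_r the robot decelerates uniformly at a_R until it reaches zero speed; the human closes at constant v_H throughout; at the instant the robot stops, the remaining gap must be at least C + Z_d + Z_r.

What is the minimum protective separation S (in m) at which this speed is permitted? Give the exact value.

stop time T_s = (2/5)/(6/5) = 0.3333 s
reaction-phase robot travel = 0.4000·0.0800 = 0.0320 m
robot covers 0.4000·0.3333 − ½·1.2000·0.3333² = 0.0667 m while stopping
human over T_r+T_s: 1.8000·(0.0800+0.3333) = 0.7440 m
C+Z_d+Z_r = 0.0200+0.0100+0.1000 = 0.1300 m
S_min ≈ 0.0320+0.0667+0.7440+0.1300  ⇒  S_min = 1459/1500 m

S_min = 1459/1500 m = 0.9727 m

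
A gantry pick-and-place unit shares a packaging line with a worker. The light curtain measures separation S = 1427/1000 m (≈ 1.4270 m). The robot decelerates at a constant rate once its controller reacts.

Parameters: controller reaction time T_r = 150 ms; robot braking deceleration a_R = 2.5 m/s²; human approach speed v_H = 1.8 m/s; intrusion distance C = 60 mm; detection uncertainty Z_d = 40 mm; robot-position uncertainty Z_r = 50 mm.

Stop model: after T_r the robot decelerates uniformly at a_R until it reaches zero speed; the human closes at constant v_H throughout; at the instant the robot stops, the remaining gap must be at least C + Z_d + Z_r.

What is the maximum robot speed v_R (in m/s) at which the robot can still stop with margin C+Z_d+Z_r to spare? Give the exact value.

collect terms ⇒ (1/5)·v_R² + (87/100)·v_R + (-1007/1000) = 0
  disc = (87/100)² − 4·(1/5)·(-1007/1000) = 25/16 ; √disc = 5/4
  v_R = (−(87/100) + 5/4) / (2·(1/5)) = 19/20 m/s
check:
braking lasts T_s = (19/20)/(5/2) = 0.3800 s
robot covers v_R·T_r = 0.9500·0.1500 = 0.1425 m before braking
robot covers 0.9500·0.3800 − ½·2.5000·0.3800² = 0.1805 m while stopping
human closes 1.8000·0.5300 = 0.9540 m
residual clearance needed = 0.0600+0.0400+0.0500 = 0.1500 m
sum ≈ 0.1425+0.1805+0.9540+0.1500 ≈ 1.4270 m = S ✓

v_R_max = 19/20 m/s = 0.9500 m/s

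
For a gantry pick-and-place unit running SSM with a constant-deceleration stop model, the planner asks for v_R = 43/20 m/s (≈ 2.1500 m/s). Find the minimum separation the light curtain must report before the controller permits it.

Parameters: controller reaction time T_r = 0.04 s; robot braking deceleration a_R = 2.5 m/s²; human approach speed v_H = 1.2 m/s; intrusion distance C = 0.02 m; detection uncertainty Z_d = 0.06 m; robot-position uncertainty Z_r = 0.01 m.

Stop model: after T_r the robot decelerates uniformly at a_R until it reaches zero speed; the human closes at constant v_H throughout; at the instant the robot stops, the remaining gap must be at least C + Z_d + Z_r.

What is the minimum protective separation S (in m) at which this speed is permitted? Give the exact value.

braking lasts T_s = (43/20)/(5/2) = 0.8600 s
reaction-phase robot travel = 2.1500·0.0400 = 0.0860 m
braking distance = 2.1500²/(2·2.5000) = 0.9245 m
human over T_r+T_s: 1.2000·(0.0400+0.8600) = 1.0800 m
C+Z_d+Z_r = 0.0200+0.0600+0.0100 = 0.0900 m
S_min ≈ 0.0860+0.9245+1.0800+0.0900  ⇒  S_min = 4361/2000 m

S_min = 4361/2000 m = 2.1805 m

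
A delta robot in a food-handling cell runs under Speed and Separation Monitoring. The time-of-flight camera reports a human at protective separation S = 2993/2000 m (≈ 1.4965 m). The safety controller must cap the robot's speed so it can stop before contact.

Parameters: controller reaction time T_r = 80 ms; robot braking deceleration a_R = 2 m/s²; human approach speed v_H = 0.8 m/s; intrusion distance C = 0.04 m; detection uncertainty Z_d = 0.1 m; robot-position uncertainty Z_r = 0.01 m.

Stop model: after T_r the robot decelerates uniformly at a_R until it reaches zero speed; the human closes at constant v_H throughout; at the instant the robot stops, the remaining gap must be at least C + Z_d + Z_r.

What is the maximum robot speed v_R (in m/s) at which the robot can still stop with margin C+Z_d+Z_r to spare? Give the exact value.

quadratic (1/4)·v² + (12/25)·v + (-513/400) = 0
  disc = (12/25)² − 4·(1/4)·(-513/400) = 15129/10000 ; √disc = 123/100
  v_R = (−(12/25) + 123/100) / (2·(1/4)) = 3/2 m/s
check:
braking lasts T_s = (3/2)/2 = 0.7500 s
robot in T_r: 1.5000·0.0800 = 0.1200 m
robot under decel: 1.5000²/(2·2.0000) = 0.5625 m
human over T_r+T_s: 0.8000·(0.0800+0.7500) = 0.6640 m
margins: 0.0400+0.1000+0.0100 = 0.1500 m
sum ≈ 0.1200+0.5625+0.6640+0.1500 ≈ 1.4965 m = S ✓

v_R_max = 3/2 m/s = 1.5000 m/s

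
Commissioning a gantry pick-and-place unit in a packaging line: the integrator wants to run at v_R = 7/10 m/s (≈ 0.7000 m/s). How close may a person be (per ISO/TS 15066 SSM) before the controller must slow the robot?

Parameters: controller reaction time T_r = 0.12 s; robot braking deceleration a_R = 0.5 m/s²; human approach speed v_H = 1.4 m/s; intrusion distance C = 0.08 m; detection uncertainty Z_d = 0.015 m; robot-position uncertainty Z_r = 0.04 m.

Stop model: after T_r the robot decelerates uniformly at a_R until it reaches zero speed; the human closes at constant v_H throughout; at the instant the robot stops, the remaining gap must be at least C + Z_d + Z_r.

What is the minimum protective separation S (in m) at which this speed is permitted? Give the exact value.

S_min = 2837/1000 m = 2.8370 m

T_s = v_R/a_R = (7/10)/(1/2) = 1.4000 s
reaction-phase robot travel = 0.7000·0.1200 = 0.0840 m
braking distance = 0.7000²/(2·0.5000) = 0.4900 m
human closes 1.4000·1.5200 = 2.1280 m
C+Z_d+Z_r = 0.0800+0.0150+0.0400 = 0.1350 m
S_min ≈ 0.0840+0.4900+2.1280+0.1350  ⇒  S_min = 2837/1000 m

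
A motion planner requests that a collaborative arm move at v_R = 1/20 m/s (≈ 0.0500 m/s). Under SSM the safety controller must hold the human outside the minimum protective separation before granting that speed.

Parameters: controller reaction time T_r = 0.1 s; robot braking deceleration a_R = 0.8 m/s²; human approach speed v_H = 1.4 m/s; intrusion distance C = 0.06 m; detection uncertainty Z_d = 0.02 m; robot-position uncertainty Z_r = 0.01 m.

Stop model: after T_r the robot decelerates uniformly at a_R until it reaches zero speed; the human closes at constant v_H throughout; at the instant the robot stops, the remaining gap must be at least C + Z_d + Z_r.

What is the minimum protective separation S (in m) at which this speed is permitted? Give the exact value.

S_min = 1037/3200 m = 0.3241 m

stop time T_s = (1/20)/(4/5) = 0.0625 s
robot covers v_R·T_r = 0.0500·0.1000 = 0.0050 m before braking
robot under decel: 0.0500²/(2·0.8000) = 0.0016 m
human over T_r+T_s: 1.4000·(0.1000+0.0625) = 0.2275 m
C+Z_d+Z_r = 0.0600+0.0200+0.0100 = 0.0900 m
S_min ≈ 0.0050+0.0016+0.2275+0.0900  ⇒  S_min = 1037/3200 m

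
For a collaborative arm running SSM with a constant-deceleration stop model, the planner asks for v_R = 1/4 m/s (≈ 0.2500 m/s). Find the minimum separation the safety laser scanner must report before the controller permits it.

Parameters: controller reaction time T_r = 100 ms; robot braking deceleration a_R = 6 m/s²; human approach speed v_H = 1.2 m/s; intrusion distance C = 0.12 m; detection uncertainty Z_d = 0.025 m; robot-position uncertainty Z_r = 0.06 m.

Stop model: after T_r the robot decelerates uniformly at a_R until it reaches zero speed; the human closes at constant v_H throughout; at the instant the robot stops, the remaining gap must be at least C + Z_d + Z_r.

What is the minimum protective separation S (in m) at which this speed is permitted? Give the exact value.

S_min = 389/960 m = 0.4052 m

T_s = v_R/a_R = (1/4)/6 = 0.0417 s
robot covers v_R·T_r = 0.2500·0.1000 = 0.0250 m before braking
robot covers 0.2500·0.0417 − ½·6.0000·0.0417² = 0.0052 m while stopping
human over T_r+T_s: 1.2000·(0.1000+0.0417) = 0.1700 m
C+Z_d+Z_r = 0.1200+0.0250+0.0600 = 0.2050 m
S_min ≈ 0.0250+0.0052+0.1700+0.2050  ⇒  S_min = 389/960 m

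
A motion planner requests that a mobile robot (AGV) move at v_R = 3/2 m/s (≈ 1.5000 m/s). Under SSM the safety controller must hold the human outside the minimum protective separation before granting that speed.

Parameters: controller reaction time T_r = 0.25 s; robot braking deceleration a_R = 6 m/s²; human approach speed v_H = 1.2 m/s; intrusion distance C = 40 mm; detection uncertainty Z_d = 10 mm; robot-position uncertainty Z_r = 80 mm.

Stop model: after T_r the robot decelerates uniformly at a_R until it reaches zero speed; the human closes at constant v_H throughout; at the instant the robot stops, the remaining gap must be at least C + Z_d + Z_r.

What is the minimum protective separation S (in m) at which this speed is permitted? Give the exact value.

S_min = 517/400 m = 1.2925 m

T_s = v_R/a_R = (3/2)/6 = 0.2500 s
robot in T_r: 1.5000·0.2500 = 0.3750 m
robot under decel: 1.5000²/(2·6.0000) = 0.1875 m
human closes 1.2000·0.5000 = 0.6000 m
C+Z_d+Z_r = 0.0400+0.0100+0.0800 = 0.1300 m
S_min ≈ 0.3750+0.1875+0.6000+0.1300  ⇒  S_min = 517/400 m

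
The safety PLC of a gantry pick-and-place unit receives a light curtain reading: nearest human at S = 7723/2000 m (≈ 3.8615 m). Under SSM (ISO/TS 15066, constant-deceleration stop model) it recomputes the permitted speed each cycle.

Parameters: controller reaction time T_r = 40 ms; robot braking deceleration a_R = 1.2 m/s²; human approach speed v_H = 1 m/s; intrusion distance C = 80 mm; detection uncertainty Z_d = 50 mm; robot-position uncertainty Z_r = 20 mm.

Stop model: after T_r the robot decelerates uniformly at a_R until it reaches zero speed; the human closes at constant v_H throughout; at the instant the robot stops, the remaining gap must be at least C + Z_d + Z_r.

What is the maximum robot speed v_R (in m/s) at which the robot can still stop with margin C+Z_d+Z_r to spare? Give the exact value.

v_R_max = 21/10 m/s = 2.1000 m/s

at the boundary: (5/12)·v² + (131/150)·v + (-7343/2000) = 0
  disc = (131/150)² − 4·(5/12)·(-7343/2000) = 619369/90000 ; √disc = 787/300
  v_R = (−(131/150) + 787/300) / (2·(5/12)) = 21/10 m/s
check:
T_s = v_R/a_R = (21/10)/(6/5) = 1.7500 s
robot covers v_R·T_r = 2.1000·0.0400 = 0.0840 m before braking
robot covers 2.1000·1.7500 − ½·1.2000·1.7500² = 1.8375 m while stopping
human over T_r+T_s: 1.0000·(0.0400+1.7500) = 1.7900 m
residual clearance needed = 0.0800+0.0500+0.0200 = 0.1500 m
sum ≈ 0.0840+1.8375+1.7900+0.1500 ≈ 3.8615 m = S ✓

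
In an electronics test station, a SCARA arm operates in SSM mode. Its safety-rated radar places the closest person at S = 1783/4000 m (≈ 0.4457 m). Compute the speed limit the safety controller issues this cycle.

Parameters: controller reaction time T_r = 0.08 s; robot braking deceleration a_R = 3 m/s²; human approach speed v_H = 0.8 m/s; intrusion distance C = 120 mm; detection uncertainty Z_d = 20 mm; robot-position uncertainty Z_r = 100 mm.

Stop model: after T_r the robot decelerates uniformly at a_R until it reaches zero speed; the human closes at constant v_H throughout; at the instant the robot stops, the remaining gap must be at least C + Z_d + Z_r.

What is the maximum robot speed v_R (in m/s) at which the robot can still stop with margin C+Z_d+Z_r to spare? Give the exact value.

v_R_max = 7/20 m/s = 0.3500 m/s

quadratic (1/6)·v² + (26/75)·v + (-567/4000) = 0
  disc = (26/75)² − 4·(1/6)·(-567/4000) = 19321/90000 ; √disc = 139/300
  v_R = (−(26/75) + 139/300) / (2·(1/6)) = 7/20 m/s
check:
braking lasts T_s = (7/20)/3 = 0.1167 s
robot in T_r: 0.3500·0.0800 = 0.0280 m
braking distance = 0.3500²/(2·3.0000) = 0.0204 m
person approaches 0.8000·(0.0800+0.1167) = 0.1573 m
C+Z_d+Z_r = 0.1200+0.0200+0.1000 = 0.2400 m
sum ≈ 0.0280+0.0204+0.1573+0.2400 ≈ 0.4457 m = S ✓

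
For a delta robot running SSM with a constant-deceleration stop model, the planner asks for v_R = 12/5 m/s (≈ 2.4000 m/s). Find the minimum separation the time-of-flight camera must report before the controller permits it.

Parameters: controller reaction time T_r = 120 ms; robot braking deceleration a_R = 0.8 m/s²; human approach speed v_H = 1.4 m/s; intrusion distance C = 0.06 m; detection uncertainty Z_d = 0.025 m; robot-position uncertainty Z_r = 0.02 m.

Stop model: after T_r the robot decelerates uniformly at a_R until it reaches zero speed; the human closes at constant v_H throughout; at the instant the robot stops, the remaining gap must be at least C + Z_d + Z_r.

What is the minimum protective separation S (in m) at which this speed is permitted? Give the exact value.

stop time T_s = (12/5)/(4/5) = 3.0000 s
reaction-phase robot travel = 2.4000·0.1200 = 0.2880 m
robot covers 2.4000·3.0000 − ½·0.8000·3.0000² = 3.6000 m while stopping
human closes 1.4000·3.1200 = 4.3680 m
C+Z_d+Z_r = 0.0600+0.0250+0.0200 = 0.1050 m
S_min ≈ 0.2880+3.6000+4.3680+0.1050  ⇒  S_min = 8361/1000 m

S_min = 8361/1000 m = 8.3610 m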